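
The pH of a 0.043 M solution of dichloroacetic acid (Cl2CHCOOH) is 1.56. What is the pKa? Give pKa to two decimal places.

[H+] = 10^(-1.56) = 2.75 × 10^-2 M
At equilibrium [HA] = 0.043 − 2.75 × 10^-2 = 1.55 × 10^-2 M
Ka = [H+][A-]/[HA] = (2.75 × 10^-2)² / 1.55 × 10^-2 = 4.88 × 10^-2
pKa = -log(4.88 × 10^-2) = 1.31

pKa = 1.31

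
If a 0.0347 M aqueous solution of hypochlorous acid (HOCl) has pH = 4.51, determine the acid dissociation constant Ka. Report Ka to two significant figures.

Ka = 2.8 × 10^-8

[H+] = 10^(-4.51) = 3.09 × 10^-5 M
At equilibrium [HA] = 0.0347 − 3.09 × 10^-5 = 3.47 × 10^-2 M
Ka = [H+][A-]/[HA] = (3.09 × 10^-5)² / 3.47 × 10^-2 = 2.8 × 10^-8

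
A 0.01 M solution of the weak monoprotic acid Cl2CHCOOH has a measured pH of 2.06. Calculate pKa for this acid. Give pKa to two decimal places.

pKa = 1.23

[H+] = 10^(-2.06) = 8.71 × 10^-3 M
At equilibrium [HA] = 0.01 − 8.71 × 10^-3 = 1.29 × 10^-3 M
Ka = [H+][A-]/[HA] = (8.71 × 10^-3)² / 1.29 × 10^-3 = 5.88 × 10^-2
pKa = -log(5.88 × 10^-2) = 1.23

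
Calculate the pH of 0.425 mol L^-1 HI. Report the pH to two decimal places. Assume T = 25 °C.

HI is a strong acid and dissociates completely, so [H+] = 0.425 M.
pH = -log(0.425) = 0.37

pH = 0.37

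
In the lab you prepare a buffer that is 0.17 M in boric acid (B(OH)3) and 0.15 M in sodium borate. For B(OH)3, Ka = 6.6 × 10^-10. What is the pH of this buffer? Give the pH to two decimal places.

pKa = −log(6.6 × 10^-10) = 9.180
pH = pKa + log([A⁻]/[HA]) = 9.180 + log(0.15/0.17)
pH = 9.180 + (-0.054) = 9.13

pH = 9.13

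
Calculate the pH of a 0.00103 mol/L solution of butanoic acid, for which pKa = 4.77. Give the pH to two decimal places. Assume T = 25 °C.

CH3(CH2)2COOH ⇌ CH3(CH2)2COO- + H+
Ka = 10^(−4.77) = 1.70 × 10^-5
From the ICE table, Ka = [H+]²/(0.00103 − [H+]) = 1.70 × 10^-5.
Here C₀/Ka ≈ 60.6, so the small-[H+] approximation fails. Use the quadratic:
[H+] = (−Ka + √(Ka² + 4·Ka·C₀))/2 = 1.24 × 10^-4 M
pH = −log[H+] = −log(1.24 × 10^-4) = 3.91

pH = 3.91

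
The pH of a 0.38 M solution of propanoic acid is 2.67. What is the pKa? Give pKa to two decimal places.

pKa = 4.92

[H+] = 10^(-2.67) = 2.14 × 10^-3 M
At equilibrium [HA] = 0.38 − 2.14 × 10^-3 = 3.78 × 10^-1 M
Ka = [H+][A-]/[HA] = (2.14 × 10^-3)² / 3.78 × 10^-1 = 1.21 × 10^-5
pKa = -log(1.21 × 10^-5) = 4.92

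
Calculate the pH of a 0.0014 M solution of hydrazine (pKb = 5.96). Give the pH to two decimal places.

N2H4 + H2O ⇌ N2H5+ + OH-
Kb = 10^(−5.96) = 1.10 × 10^-6
Kb = [OH-]²/(0.0014 − [OH-]) = 1.10 × 10^-6
Assume [OH-] ≪ 0.0014: [OH-] ≈ √(1.10 × 10^-6 × 0.0014) = 3.92 × 10^-5 M
([OH-]/C₀ = 2.8% < 5%, so the approximation holds.)
pOH = 4.41, so pH = 14.00 − pOH = 9.59

pH = 9.59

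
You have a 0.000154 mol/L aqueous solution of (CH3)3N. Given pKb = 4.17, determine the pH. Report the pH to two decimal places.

pH = 9.87

(CH3)3N + H2O ⇌ (CH3)3NH+ + OH-
Kb = 10^(−4.17) = 6.76 × 10^-5
From the ICE table, Kb = x²/(0.000154 − x) = 6.76 × 10^-5.
The 5% rule fails; solving x² + Kb·x − Kb·C₀ = 0 exactly:
x = [−6.76e-05 + √(6.76e-05² + 4.16e-08)]/2 = 7.37 × 10^-5 M
pOH = 4.13, so pH = 14.00 − pOH = 9.87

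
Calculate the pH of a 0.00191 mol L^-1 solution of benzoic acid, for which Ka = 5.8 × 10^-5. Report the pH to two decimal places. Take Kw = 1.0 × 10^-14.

pH = 3.52

C6H5COOH ⇌ C6H5COO- + H+
Ka = [H+]²/(0.00191 − [H+]) = 5.8 × 10^-5
The 5% rule fails; solving [H+]² + Ka·[H+] − Ka·C₀ = 0 exactly:
[H+] = [−5.8e-05 + √(5.8e-05² + 4.43e-07)]/2 = 3.05 × 10^-4 M
pH = −log[H+] = −log(3.05 × 10^-4) = 3.52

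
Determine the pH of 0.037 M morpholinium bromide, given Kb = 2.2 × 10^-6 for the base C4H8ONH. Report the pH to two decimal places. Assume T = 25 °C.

C4H8ONH2+ is the conjugate acid of the weak base C4H8ONH.
Ka = Kw/Kb = 1.0×10^-14 / 2.2 × 10^-6 = 4.55 × 10^-9
From the ICE table, Ka = x²/(0.037 − x) = 4.55 × 10^-9.
Since Ka ≪ C₀, x ≈ √(Ka·C₀) = 1.30 × 10^-5 M.
(x/C₀ = 0.035% < 5%, so the approximation holds.)
pH = −log[H+] = −log(1.30 × 10^-5) = 4.89

pH = 4.89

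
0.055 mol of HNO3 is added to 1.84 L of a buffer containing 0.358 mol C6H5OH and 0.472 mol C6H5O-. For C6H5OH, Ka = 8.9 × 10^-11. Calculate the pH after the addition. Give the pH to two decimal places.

Added H+ converts C6H5O- to C6H5OH: C6H5OH → 0.413 mol, C6H5O- → 0.417 mol.
pKa = −log(8.9 × 10^-11) = 10.051
pH = pKa + log([A⁻]/[HA]) = 10.051 + log(0.417/0.413) = 10.051 +0.004

pH = 10.05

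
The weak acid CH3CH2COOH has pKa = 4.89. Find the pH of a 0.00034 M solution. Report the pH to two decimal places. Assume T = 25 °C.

pH = 4.22

CH3CH2COOH ⇌ CH3CH2COO- + H+
Ka = 10^(−4.89) = 1.29 × 10^-5
From the ICE table, Ka = [H+]²/(0.00034 − [H+]) = 1.29 × 10^-5.
[H+] is not negligible relative to C₀; solve [H+]² + 1.29e-05·[H+] − 4.39e-09 = 0.
[H+] = (−Ka + √(Ka² + 4·Ka·C₀))/2 = 6.01 × 10^-5 M
pH = −log(6.01 × 10^-5) = 4.22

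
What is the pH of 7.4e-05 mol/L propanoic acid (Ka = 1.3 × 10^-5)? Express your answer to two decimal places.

CH3CH2COOH ⇌ CH3CH2COO- + H+
Ka = x²/(7.4e-05 − x) = 1.3 × 10^-5
Here C₀/Ka ≈ 5.69, so the small-x approximation fails. Use the quadratic:
x = (−Ka + √(Ka² + 4·Ka·C₀))/2 = 2.52 × 10^-5 M
pH = −log[H+] = −log(2.52 × 10^-5) = 4.60

pH = 4.60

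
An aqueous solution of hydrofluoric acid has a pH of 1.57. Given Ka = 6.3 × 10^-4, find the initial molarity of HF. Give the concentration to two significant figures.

[H+] = 10^(-1.57) = 2.69 × 10^-2 M = x
Ka = x²/(C₀ − x) ⇒ C₀ = x + x²/Ka
C₀ = 2.69 × 10^-2 + (2.69 × 10^-2)²/(6.3 × 10^-4) = 1.18 M

C₀ = 1.2 M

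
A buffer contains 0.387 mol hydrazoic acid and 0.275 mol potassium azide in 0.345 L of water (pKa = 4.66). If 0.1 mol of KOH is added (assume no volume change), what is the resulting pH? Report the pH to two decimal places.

pH = 4.78

After neutralization: n(HN3) = 0.287 mol, n(N3-) = 0.375 mol.
pH = pKa + log([A⁻]/[HA]) = 4.66 + log(0.375/0.287) = 4.66 +0.116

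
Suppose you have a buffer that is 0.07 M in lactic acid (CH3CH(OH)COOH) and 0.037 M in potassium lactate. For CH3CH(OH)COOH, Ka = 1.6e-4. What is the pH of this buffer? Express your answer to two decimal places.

pH = 3.52

pKa = −log(1.6 × 10^-4) = 3.796
Henderson–Hasselbalch: pH = pKa + log([CH3CH(OH)COO-]/[CH3CH(OH)COOH]) = 3.796 + log(0.037/0.07)
pH = 3.796 + (-0.277) = 3.52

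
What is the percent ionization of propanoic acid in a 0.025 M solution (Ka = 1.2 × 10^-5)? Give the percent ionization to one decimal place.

CH3CH2COOH ⇌ CH3CH2COO- + H+; let x = [H+] at equilibrium.
x ≈ √(Ka·C₀) = √(1.2 × 10^-5 × 0.025) = 5.48 × 10^-4 M
Fraction ionized = 5.48 × 10^-4 / 0.025 = 0.0219 → 2.2%

2.2%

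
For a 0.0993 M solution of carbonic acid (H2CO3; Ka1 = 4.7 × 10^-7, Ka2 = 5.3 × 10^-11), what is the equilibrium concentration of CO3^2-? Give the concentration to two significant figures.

First ionization gives [H+] ≈ [HCO3-] = 2.16 × 10^-4 M.
Second step: Ka2 = [H+][CO3^2-]/[HCO3-] ≈ [CO3^2-] (since [H+] ≈ [HCO3-]).
So [CO3^2-] ≈ Ka2.

5.3 × 10^-11 M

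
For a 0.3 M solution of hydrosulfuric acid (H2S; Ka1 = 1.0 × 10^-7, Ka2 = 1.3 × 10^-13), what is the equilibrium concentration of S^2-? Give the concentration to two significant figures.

First ionization gives [H+] ≈ [HS-] = 1.73 × 10^-4 M.
Second step: Ka2 = [H+][S^2-]/[HS-] ≈ [S^2-] (since [H+] ≈ [HS-]).
So [S^2-] ≈ Ka2.

1.3 × 10^-13 M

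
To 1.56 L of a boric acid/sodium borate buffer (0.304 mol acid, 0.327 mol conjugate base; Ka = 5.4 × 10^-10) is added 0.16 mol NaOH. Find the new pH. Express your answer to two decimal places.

After neutralization: n(B(OH)3) = 0.144 mol, n(B(OH)4-) = 0.487 mol.
pKa = −log(5.4 × 10^-10) = 9.268
pH = pKa + log(n_B(OH)4-/n_B(OH)3) = 9.268 + log(0.487/0.144) = 9.268 + (+0.529)

pH = 9.80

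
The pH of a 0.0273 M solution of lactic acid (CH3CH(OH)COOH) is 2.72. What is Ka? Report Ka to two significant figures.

Ka = 1.4 × 10^-4

[H+] = 10^(-2.72) = 1.91 × 10^-3 M
At equilibrium [HA] = 0.0273 − 1.91 × 10^-3 = 2.54 × 10^-2 M
Ka = [H+][A-]/[HA] = (1.91 × 10^-3)² / 2.54 × 10^-2 = 1.4 × 10^-4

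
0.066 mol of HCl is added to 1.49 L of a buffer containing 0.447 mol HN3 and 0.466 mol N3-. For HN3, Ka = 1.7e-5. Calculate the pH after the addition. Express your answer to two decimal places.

After neutralization: n(HN3) = 0.513 mol, n(N3-) = 0.4 mol.
pKa = −log(1.7 × 10^-5) = 4.770
Henderson–Hasselbalch with mole ratio 0.4/0.513: pH = 4.770 + (-0.108)

pH = 4.66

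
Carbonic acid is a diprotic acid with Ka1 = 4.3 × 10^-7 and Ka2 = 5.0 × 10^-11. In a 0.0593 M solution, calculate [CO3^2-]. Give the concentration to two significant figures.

First ionization gives [H+] ≈ [HCO3-] = 1.60 × 10^-4 M.
Second step: Ka2 = [H+][CO3^2-]/[HCO3-] ≈ [CO3^2-] (since [H+] ≈ [HCO3-]).
So [CO3^2-] ≈ Ka2.

5.0 × 10^-11 M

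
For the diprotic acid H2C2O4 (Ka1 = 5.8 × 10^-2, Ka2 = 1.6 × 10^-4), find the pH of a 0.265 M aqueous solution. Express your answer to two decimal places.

Ka1 ≫ Ka2, so treat the first dissociation as the only significant source of H+.
Ka1 = x²/(0.265 − x) = 5.8 × 10^-2
Solving the quadratic: x = (−Ka1 + √(Ka1² + 4·Ka1·C₀))/2 = 9.83 × 10^-2 M
pH = −log(9.83 × 10^-2) = 1.01

pH = 1.01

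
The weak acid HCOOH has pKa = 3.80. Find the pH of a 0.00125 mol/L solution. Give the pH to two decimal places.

pH = 3.43

HCOOH ⇌ HCOO- + H+
Ka = 10^(−3.80) = 1.58 × 10^-4
Let x = [H+] at equilibrium. Ka = x²/(0.00125 − x).
x is not negligible relative to C₀; solve x² + 0.000158·x − 1.97e-07 = 0.
x = [−0.000158 + √(0.000158² + 7.9e-07)]/2 = 3.72 × 10^-4 M
pH = −log(3.72 × 10^-4) = 3.43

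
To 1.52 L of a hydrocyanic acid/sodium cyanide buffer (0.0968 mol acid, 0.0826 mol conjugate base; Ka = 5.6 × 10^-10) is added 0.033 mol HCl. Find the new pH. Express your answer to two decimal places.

pH = 8.83

Added H+ converts CN- to HCN: HCN → 0.13 mol, CN- → 0.0496 mol.
pKa = −log(5.6 × 10^-10) = 9.252
Henderson–Hasselbalch with mole ratio 0.0496/0.13: pH = 9.252 + (-0.418)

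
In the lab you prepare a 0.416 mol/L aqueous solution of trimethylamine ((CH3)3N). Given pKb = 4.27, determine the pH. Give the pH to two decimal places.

(CH3)3N + H2O ⇌ (CH3)3NH+ + OH-
Kb = 10^(−4.27) = 5.37 × 10^-5
From the ICE table, Kb = x²/(0.416 − x) = 5.37 × 10^-5.
Assume x ≪ 0.416: x ≈ √(5.37 × 10^-5 × 0.416) = 4.73 × 10^-3 M
(x/C₀ = 1.1% < 5%, so the approximation holds.)
pOH = −log(4.73 × 10^-3) = 2.33; pH = 14.00 − 2.33 = 11.67

pH = 11.67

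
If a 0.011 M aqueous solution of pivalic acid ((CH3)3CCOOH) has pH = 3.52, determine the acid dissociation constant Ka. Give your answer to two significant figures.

[H+] = 10^(-3.52) = 3.02 × 10^-4 M
At equilibrium [HA] = 0.011 − 3.02 × 10^-4 = 1.07 × 10^-2 M
Ka = [H+][A-]/[HA] = (3.02 × 10^-4)² / 1.07 × 10^-2 = 8.5 × 10^-6

Ka = 8.5 × 10^-6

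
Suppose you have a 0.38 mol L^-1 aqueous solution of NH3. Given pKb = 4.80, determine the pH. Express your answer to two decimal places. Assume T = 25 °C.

pH = 11.39

NH3 + H2O ⇌ NH4+ + OH-
Kb = 10^(−4.80) = 1.58 × 10^-5
From the ICE table, Kb = [OH-]²/(0.38 − [OH-]) = 1.58 × 10^-5.
Neglecting [OH-] in the denominator: [OH-] = √(1.58 × 10^-5 × 0.38) = 2.45 × 10^-3 M
pOH = 2.61, so pH = 14.00 − pOH = 11.39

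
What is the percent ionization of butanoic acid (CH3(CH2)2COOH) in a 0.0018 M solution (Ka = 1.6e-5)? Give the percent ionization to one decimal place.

9.0%

CH3(CH2)2COOH ⇌ CH3(CH2)2COO- + H+; let x = [H+] at equilibrium.
Ka = x²/(C₀ − x); solving the quadratic gives x = 1.62 × 10^-4 M.
Fraction ionized = 1.62 × 10^-4 / 0.0018 = 0.0900 → 9.0%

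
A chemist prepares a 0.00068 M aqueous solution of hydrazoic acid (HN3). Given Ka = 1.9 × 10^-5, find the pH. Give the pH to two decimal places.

pH = 3.98

HN3 ⇌ N3- + H+
Let x = [H+] at equilibrium. Ka = x²/(0.00068 − x).
Here C₀/Ka ≈ 35.8, so the small-x approximation fails. Use the quadratic:
x = (−Ka + √(Ka² + 4·Ka·C₀))/2 = 1.05 × 10^-4 M
pH = −log[H+] = −log(1.05 × 10^-4) = 3.98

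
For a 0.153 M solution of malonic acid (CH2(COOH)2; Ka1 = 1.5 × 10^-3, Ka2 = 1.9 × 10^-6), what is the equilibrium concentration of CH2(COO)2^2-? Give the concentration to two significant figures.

1.9 × 10^-6 M

First ionization gives [H+] ≈ [CH2(COOH)COO-] = 1.44 × 10^-2 M.
Second step: Ka2 = [H+][CH2(COO)2^2-]/[CH2(COOH)COO-] ≈ [CH2(COO)2^2-] (since [H+] ≈ [CH2(COOH)COO-]).
So [CH2(COO)2^2-] ≈ Ka2.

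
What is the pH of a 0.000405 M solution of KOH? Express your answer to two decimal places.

pH = 10.61

KOH is a strong base; [OH-] = 0.000405 M.
pOH = -log(0.000405) = 3.39
pH = 14.00 - 3.39 = 10.61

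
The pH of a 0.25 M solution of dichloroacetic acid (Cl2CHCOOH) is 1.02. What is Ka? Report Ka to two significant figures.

[H+] = 10^(-1.02) = 9.55 × 10^-2 M
At equilibrium [HA] = 0.25 − 9.55 × 10^-2 = 1.54 × 10^-1 M
Ka = [H+][A-]/[HA] = (9.55 × 10^-2)² / 1.54 × 10^-1 = 5.9 × 10^-2

Ka = 5.9 × 10^-2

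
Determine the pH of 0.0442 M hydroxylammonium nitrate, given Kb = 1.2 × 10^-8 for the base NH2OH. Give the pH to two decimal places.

pH = 3.72

NH3OH+ is the conjugate acid of the weak base NH2OH.
Ka = Kw/Kb = 1.0×10^-14 / 1.2 × 10^-8 = 8.33 × 10^-7
From the ICE table, Ka = x²/(0.0442 − x) = 8.33 × 10^-7.
Neglecting x in the denominator: x = √(8.33 × 10^-7 × 0.0442) = 1.92 × 10^-4 M
pH = −log[H+] = −log(1.92 × 10^-4) = 3.72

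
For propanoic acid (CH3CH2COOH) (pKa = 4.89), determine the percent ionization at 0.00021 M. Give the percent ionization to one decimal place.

21.9%

CH3CH2COOH ⇌ CH3CH2COO- + H+; let x = [H+] at equilibrium.
Ka = 10^(−4.89) = 1.29 × 10^-5
Ka = x²/(C₀ − x); solving the quadratic gives x = 4.60 × 10^-5 M.
Fraction ionized = 4.60 × 10^-5 / 0.00021 = 0.2190 → 21.9%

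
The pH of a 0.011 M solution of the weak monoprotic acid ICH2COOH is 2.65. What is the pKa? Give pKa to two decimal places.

[H+] = 10^(-2.65) = 2.24 × 10^-3 M
At equilibrium [HA] = 0.011 − 2.24 × 10^-3 = 8.76 × 10^-3 M
Ka = [H+][A-]/[HA] = (2.24 × 10^-3)² / 8.76 × 10^-3 = 5.73 × 10^-4
pKa = -log(5.73 × 10^-4) = 3.24

pKa = 3.24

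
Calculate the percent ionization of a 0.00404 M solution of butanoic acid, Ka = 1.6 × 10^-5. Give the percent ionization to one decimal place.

6.1%

CH3(CH2)2COOH ⇌ CH3(CH2)2COO- + H+; let x = [H+] at equilibrium.
Solve x² + 1.6e-05x − 6.46e-08 = 0 → x = 2.46 × 10^-4 M
Fraction ionized = 2.46 × 10^-4 / 0.00404 = 0.0609 → 6.1%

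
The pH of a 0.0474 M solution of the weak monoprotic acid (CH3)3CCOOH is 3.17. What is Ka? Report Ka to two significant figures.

[H+] = 10^(-3.17) = 6.76 × 10^-4 M
At equilibrium [HA] = 0.0474 − 6.76 × 10^-4 = 4.67 × 10^-2 M
Ka = [H+][A-]/[HA] = (6.76 × 10^-4)² / 4.67 × 10^-2 = 9.8 × 10^-6

Ka = 9.8 × 10^-6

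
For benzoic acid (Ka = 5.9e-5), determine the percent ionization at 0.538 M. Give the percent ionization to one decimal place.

1.0%

C6H5COOH ⇌ C6H5COO- + H+; let x = [H+] at equilibrium.
x ≈ √(Ka·C₀) = √(5.9 × 10^-5 × 0.538) = 5.63 × 10^-3 M
% ionization = x/C₀ × 100% = 5.63 × 10^-3/0.538 × 100% = 1.0%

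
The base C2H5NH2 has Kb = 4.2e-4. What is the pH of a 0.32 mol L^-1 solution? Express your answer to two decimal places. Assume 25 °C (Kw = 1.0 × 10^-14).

C2H5NH2 + H2O ⇌ C2H5NH3+ + OH-
From the ICE table, Kb = [OH-]²/(0.32 − [OH-]) = 4.2 × 10^-4.
Assume [OH-] ≪ 0.32: [OH-] ≈ √(4.2 × 10^-4 × 0.32) = 1.16 × 10^-2 M
Check: 3.6% ionized — well under 5%, approximation valid.
pOH = 1.94, so pH = 14.00 − pOH = 12.06

pH = 12.06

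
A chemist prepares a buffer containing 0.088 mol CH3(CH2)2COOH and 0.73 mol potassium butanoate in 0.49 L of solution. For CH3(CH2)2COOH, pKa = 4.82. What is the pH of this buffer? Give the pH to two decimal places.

pH = 5.74

Henderson–Hasselbalch: pH = pKa + log([CH3(CH2)2COO-]/[CH3(CH2)2COOH]) = 4.82 + log(0.73/0.088)
pH = 4.82 + (+0.919) = 5.74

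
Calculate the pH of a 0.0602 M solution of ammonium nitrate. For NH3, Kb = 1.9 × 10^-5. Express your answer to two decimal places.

NH4+ is the conjugate acid of the weak base NH3.
Ka = Kw/Kb = 1.0×10^-14 / 1.9 × 10^-5 = 5.26 × 10^-10
Ka = [H+]²/(0.0602 − [H+]) = 5.26 × 10^-10
Since Ka ≪ C₀, [H+] ≈ √(Ka·C₀) = 5.63 × 10^-6 M.
Check: 0.0093% ionized — well under 5%, approximation valid.
pH = −log[H+] = −log(5.63 × 10^-6) = 5.25

pH = 5.25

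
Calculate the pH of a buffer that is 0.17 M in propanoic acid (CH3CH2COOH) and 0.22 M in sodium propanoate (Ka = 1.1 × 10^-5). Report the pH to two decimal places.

pKa = −log(1.1 × 10^-5) = 4.959
Henderson–Hasselbalch: pH = pKa + log([CH3CH2COO-]/[CH3CH2COOH]) = 4.959 + log(0.22/0.17)
pH = 4.959 + (+0.112) = 5.07

pH = 5.07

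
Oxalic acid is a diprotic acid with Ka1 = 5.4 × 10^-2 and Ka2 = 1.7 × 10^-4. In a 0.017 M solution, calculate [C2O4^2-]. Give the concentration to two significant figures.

First ionization gives [H+] ≈ [HC2O4-] = 1.36 × 10^-2 M.
Second step: Ka2 = [H+][C2O4^2-]/[HC2O4-] ≈ [C2O4^2-] (since [H+] ≈ [HC2O4-]).
So [C2O4^2-] ≈ Ka2.

1.7 × 10^-4 M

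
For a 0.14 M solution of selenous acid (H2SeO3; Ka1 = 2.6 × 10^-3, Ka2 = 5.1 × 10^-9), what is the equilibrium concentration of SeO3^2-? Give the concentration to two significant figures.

First ionization gives [H+] ≈ [HSeO3-] = 1.78 × 10^-2 M.
Second step: Ka2 = [H+][SeO3^2-]/[HSeO3-] ≈ [SeO3^2-] (since [H+] ≈ [HSeO3-]).
So [SeO3^2-] ≈ Ka2.

5.1 × 10^-9 M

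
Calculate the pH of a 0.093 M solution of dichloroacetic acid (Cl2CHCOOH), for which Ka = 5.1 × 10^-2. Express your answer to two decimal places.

Cl2CHCOOH ⇌ Cl2CHCOO- + H+
Ka = x²/(0.093 − x) = 5.1 × 10^-2
The 5% rule fails; solving x² + Ka·x − Ka·C₀ = 0 exactly:
x = (−Ka + √(Ka² + 4·Ka·C₀))/2 = 4.79 × 10^-2 M
pH = −log(4.79 × 10^-2) = 1.32

pH = 1.32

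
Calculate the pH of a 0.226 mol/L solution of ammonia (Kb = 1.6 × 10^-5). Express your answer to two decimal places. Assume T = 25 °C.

pH = 11.28

NH3 + H2O ⇌ NH4+ + OH-
Let x = [OH-] at equilibrium. Kb = x²/(0.226 − x).
Assume x ≪ 0.226: x ≈ √(1.6 × 10^-5 × 0.226) = 1.90 × 10^-3 M
pOH = −log(1.90 × 10^-3) = 2.72; pH = 14.00 − 2.72 = 11.28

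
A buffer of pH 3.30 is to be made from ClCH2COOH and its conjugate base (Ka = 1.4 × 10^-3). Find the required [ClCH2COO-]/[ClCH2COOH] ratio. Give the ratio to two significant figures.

pKa = -log(1.4 × 10^-3) = 2.854
pH = pKa + log(r) ⇒ log(r) = 3.30 − 2.854 = +0.446
r = [ClCH2COO-]/[ClCH2COOH] = 10^(+0.446) = 2.79

ratio = 2.8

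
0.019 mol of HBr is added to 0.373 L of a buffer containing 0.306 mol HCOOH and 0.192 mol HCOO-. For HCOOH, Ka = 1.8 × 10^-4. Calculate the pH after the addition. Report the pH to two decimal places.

After neutralization: n(HCOOH) = 0.325 mol, n(HCOO-) = 0.173 mol.
pKa = −log(1.8 × 10^-4) = 3.745
pH = pKa + log(n_HCOO-/n_HCOOH) = 3.745 + log(0.173/0.325) = 3.745 + (-0.274)

pH = 3.47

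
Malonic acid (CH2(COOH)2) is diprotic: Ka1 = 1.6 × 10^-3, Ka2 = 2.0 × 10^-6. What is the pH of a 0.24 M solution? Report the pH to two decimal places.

pH = 1.73

Since Ka1 ≫ Ka2, the first ionization dominates [H+].
Ka1 = x²/(0.24 − x) = 1.6 × 10^-3
Solving the quadratic: x = (−Ka1 + √(Ka1² + 4·Ka1·C₀))/2 = 1.88 × 10^-2 M
pH = −log(1.88 × 10^-2) = 1.73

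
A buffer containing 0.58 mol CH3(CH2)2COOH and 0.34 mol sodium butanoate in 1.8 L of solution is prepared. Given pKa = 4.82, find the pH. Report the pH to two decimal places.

Using pH = pKa + log([base]/[acid]) with [base]/[acid] = 0.34/0.58:
pH = 4.82 + (-0.232) = 4.59

pH = 4.59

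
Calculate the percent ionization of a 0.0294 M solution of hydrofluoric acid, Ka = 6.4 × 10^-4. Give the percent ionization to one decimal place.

13.7%

HF ⇌ F- + H+; let x = [H+] at equilibrium.
Ka = x²/(C₀ − x); solving the quadratic gives x = 4.03 × 10^-3 M.
% ionization = x/C₀ × 100% = 4.03 × 10^-3/0.0294 × 100% = 13.7%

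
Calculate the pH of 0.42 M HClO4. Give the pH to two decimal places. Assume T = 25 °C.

HClO4 is a strong acid and dissociates completely, so [H+] = 0.42 M.
pH = -log(0.42) = 0.38

pH = 0.38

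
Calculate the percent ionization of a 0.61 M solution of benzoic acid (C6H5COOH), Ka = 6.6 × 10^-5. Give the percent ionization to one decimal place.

1.0%

C6H5COOH ⇌ C6H5COO- + H+; let x = [H+] at equilibrium.
x ≈ √(Ka·C₀) = √(6.6 × 10^-5 × 0.61) = 6.35 × 10^-3 M
% ionization = x/C₀ × 100% = 6.35 × 10^-3/0.61 × 100% = 1.0%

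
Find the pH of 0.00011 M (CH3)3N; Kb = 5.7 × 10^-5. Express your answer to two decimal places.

(CH3)3N + H2O ⇌ (CH3)3NH+ + OH-
Kb = [OH-]²/(0.00011 − [OH-]) = 5.7 × 10^-5
Here C₀/Kb ≈ 1.93, so the small-[OH-] approximation fails. Use the quadratic:
[OH-] = (−Kb + √(Kb² + 4·Kb·C₀))/2 = 5.57 × 10^-5 M
pOH = 4.25, so pH = 14.00 − pOH = 9.75

pH = 9.75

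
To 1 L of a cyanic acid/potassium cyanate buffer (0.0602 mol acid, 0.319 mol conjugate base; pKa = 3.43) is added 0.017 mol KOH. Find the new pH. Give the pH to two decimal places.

pH = 4.32

OH- converts HOCN to OCN-: HOCN → 0.0432 mol, OCN- → 0.336 mol.
pH = pKa + log(n_OCN-/n_HOCN) = 3.43 + log(0.336/0.0432) = 3.43 + (+0.891)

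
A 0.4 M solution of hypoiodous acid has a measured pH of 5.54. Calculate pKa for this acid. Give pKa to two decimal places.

[H+] = 10^(-5.54) = 2.88 × 10^-6 M
At equilibrium [HA] = 0.4 − 2.88 × 10^-6 = 4.00 × 10^-1 M
Ka = [H+][A-]/[HA] = (2.88 × 10^-6)² / 4.00 × 10^-1 = 2.07 × 10^-11
pKa = -log(2.07 × 10^-11) = 10.68

pKa = 10.68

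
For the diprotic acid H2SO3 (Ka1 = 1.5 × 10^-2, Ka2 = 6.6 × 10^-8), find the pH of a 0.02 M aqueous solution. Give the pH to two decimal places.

Ka1 ≫ Ka2, so treat the first dissociation as the only significant source of H+.
Ka1 = x²/(0.02 − x) = 1.5 × 10^-2
Solving the quadratic: x = (−Ka1 + √(Ka1² + 4·Ka1·C₀))/2 = 1.14 × 10^-2 M
pH = −log(1.14 × 10^-2) = 1.94

pH = 1.94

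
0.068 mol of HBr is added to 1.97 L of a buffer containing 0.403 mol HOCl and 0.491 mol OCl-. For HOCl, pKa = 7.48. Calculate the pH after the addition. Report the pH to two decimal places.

pH = 7.43

Added H+ converts OCl- to HOCl: HOCl → 0.471 mol, OCl- → 0.423 mol.
Henderson–Hasselbalch with mole ratio 0.423/0.471: pH = 7.48 + (-0.047)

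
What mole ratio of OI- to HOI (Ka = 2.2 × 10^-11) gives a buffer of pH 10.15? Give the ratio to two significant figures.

pKa = -log(2.2 × 10^-11) = 10.658
pH = pKa + log(r) ⇒ log(r) = 10.15 − 10.658 = -0.508
r = [OI-]/[HOI] = 10^(-0.508) = 0.31

ratio = 0.31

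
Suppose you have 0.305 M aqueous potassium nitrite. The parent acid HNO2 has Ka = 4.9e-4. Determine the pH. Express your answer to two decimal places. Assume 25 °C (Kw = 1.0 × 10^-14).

NO2- is the conjugate base of the weak acid HNO2.
Kb = Kw/Ka = 1.0×10^-14 / 4.9 × 10^-4 = 2.04 × 10^-11
From the ICE table, Kb = [OH-]²/(0.305 − [OH-]) = 2.04 × 10^-11.
Since Kb ≪ C₀, [OH-] ≈ √(Kb·C₀) = 2.49 × 10^-6 M.
Check: 0.00082% ionized — well under 5%, approximation valid.
pOH = 5.60, so pH = 14.00 − pOH = 8.40

pH = 8.40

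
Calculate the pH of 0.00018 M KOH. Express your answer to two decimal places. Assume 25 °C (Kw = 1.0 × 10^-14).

pH = 10.26

KOH is a strong base; [OH-] = 0.00018 M.
pOH = -log(0.00018) = 3.74
pH = 14.00 - 3.74 = 10.26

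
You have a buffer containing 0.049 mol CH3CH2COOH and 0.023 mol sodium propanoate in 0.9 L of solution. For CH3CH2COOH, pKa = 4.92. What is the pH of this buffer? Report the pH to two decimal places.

pH = 4.59

Using pH = pKa + log([base]/[acid]) with [base]/[acid] = 0.023/0.049:
pH = 4.92 + (-0.328) = 4.59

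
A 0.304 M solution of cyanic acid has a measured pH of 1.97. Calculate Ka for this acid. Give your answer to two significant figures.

[H+] = 10^(-1.97) = 1.07 × 10^-2 M
At equilibrium [HA] = 0.304 − 1.07 × 10^-2 = 2.93 × 10^-1 M
Ka = [H+][A-]/[HA] = (1.07 × 10^-2)² / 2.93 × 10^-1 = 3.9 × 10^-4

Ka = 3.9 × 10^-4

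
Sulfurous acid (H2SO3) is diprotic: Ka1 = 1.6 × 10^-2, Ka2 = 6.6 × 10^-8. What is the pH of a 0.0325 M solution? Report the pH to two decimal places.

pH = 1.79

Since Ka1 ≫ Ka2, the first ionization dominates [H+].
Ka1 = x²/(0.0325 − x) = 1.6 × 10^-2
Solving the quadratic: x = (−Ka1 + √(Ka1² + 4·Ka1·C₀))/2 = 1.62 × 10^-2 M
pH = −log(1.62 × 10^-2) = 1.79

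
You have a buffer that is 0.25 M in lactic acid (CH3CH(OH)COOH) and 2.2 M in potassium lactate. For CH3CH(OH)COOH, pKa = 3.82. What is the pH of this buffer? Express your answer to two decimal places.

pH = pKa + log([A⁻]/[HA]) = 3.82 + log(2.2/0.25)
pH = 3.82 + (+0.944) = 4.76

pH = 4.76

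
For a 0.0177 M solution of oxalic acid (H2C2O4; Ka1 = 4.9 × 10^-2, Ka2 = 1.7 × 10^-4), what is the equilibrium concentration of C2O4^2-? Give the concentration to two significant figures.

First ionization gives [H+] ≈ [HC2O4-] = 1.38 × 10^-2 M.
Second step: Ka2 = [H+][C2O4^2-]/[HC2O4-] ≈ [C2O4^2-] (since [H+] ≈ [HC2O4-]).
So [C2O4^2-] ≈ Ka2.

1.7 × 10^-4 M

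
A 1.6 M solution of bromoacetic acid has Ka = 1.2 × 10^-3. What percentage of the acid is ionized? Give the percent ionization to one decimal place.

BrCH2COOH ⇌ BrCH2COO- + H+; let x = [H+] at equilibrium.
x ≈ √(Ka·C₀) = √(1.2 × 10^-3 × 1.6) = 4.38 × 10^-2 M
% ionization = x/C₀ × 100% = 4.38 × 10^-2/1.6 × 100% = 2.7%

2.7%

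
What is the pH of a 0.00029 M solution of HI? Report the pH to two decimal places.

HI is a strong acid and dissociates completely, so [H+] = 0.00029 M.
pH = -log(0.00029) = 3.54

pH = 3.54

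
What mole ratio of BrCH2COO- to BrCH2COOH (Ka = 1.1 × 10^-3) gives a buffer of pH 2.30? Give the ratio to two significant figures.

ratio = 0.22

pKa = -log(1.1 × 10^-3) = 2.959
pH = pKa + log(r) ⇒ log(r) = 2.30 − 2.959 = -0.659
r = [BrCH2COO-]/[BrCH2COOH] = 10^(-0.659) = 0.219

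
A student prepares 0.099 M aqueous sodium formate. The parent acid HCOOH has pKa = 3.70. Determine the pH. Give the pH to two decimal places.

HCOO- is the conjugate base of the weak acid HCOOH.
Ka = 10^(−3.70) = 2.00 × 10^-4
Kb = Kw/Ka = 1.0×10^-14 / 2.00 × 10^-4 = 5.00 × 10^-11
Kb = x²/(0.099 − x) = 5.00 × 10^-11
Since Kb ≪ C₀, x ≈ √(Kb·C₀) = 2.22 × 10^-6 M.
(x/C₀ = 0.0022% < 5%, so the approximation holds.)
pOH = −log(2.22 × 10^-6) = 5.65; pH = 14.00 − 5.65 = 8.35

pH = 8.35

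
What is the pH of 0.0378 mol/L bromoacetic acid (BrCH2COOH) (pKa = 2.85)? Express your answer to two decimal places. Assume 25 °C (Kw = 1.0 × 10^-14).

BrCH2COOH ⇌ BrCH2COO- + H+
Ka = 10^(−2.85) = 1.41 × 10^-3
Ka = [H+]²/(0.0378 − [H+]) = 1.41 × 10^-3
[H+] is not negligible relative to C₀; solve [H+]² + 0.00141·[H+] − 5.33e-05 = 0.
[H+] = (−Ka + √(Ka² + 4·Ka·C₀))/2 = 6.63 × 10^-3 M
pH = −log(6.63 × 10^-3) = 2.18

pH = 2.18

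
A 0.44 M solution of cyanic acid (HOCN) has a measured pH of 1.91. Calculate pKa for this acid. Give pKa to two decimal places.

[H+] = 10^(-1.91) = 1.23 × 10^-2 M
At equilibrium [HA] = 0.44 − 1.23 × 10^-2 = 4.28 × 10^-1 M
Ka = [H+][A-]/[HA] = (1.23 × 10^-2)² / 4.28 × 10^-1 = 3.53 × 10^-4
pKa = -log(3.53 × 10^-4) = 3.45

pKa = 3.45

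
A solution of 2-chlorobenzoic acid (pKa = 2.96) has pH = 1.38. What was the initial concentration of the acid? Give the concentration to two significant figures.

[H+] = 10^(-1.38) = 4.17 × 10^-2 M = x
Ka = 10^(−2.96) = 1.10 × 10^-3
Ka = x²/(C₀ − x) ⇒ C₀ = x + x²/Ka
C₀ = 4.17 × 10^-2 + (4.17 × 10^-2)²/(1.10 × 10^-3) = 1.62 M

C₀ = 1.6 M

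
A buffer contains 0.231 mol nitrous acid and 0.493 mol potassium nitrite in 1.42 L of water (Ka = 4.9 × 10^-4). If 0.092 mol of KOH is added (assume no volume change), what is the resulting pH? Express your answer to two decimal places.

pH = 3.93

After neutralization: n(HNO2) = 0.139 mol, n(NO2-) = 0.585 mol.
pKa = −log(4.9 × 10^-4) = 3.310
pH = pKa + log(n_NO2-/n_HNO2) = 3.310 + log(0.585/0.139) = 3.310 + (+0.624)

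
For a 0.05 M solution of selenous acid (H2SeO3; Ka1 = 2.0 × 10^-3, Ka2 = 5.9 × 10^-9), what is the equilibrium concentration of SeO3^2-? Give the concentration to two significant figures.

5.9 × 10^-9 M

First ionization gives [H+] ≈ [HSeO3-] = 9.05 × 10^-3 M.
Second step: Ka2 = [H+][SeO3^2-]/[HSeO3-] ≈ [SeO3^2-] (since [H+] ≈ [HSeO3-]).
So [SeO3^2-] ≈ Ka2.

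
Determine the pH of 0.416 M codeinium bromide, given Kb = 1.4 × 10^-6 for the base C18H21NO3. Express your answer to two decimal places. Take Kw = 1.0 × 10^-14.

C18H22NO3+ is the conjugate acid of the weak base C18H21NO3.
Ka = Kw/Kb = 1.0×10^-14 / 1.4 × 10^-6 = 7.14 × 10^-9
Let x = [H+] at equilibrium. Ka = x²/(0.416 − x).
Neglecting x in the denominator: x = √(7.14 × 10^-9 × 0.416) = 5.45 × 10^-5 M
pH = −log[H+] = −log(5.45 × 10^-5) = 4.26

pH = 4.26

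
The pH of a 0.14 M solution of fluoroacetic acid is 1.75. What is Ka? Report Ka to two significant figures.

Ka = 2.6 × 10^-3

[H+] = 10^(-1.75) = 1.78 × 10^-2 M
At equilibrium [HA] = 0.14 − 1.78 × 10^-2 = 1.22 × 10^-1 M
Ka = [H+][A-]/[HA] = (1.78 × 10^-2)² / 1.22 × 10^-1 = 2.6 × 10^-3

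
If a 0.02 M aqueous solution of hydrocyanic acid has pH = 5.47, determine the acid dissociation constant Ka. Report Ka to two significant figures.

Ka = 5.7 × 10^-10

[H+] = 10^(-5.47) = 3.39 × 10^-6 M
At equilibrium [HA] = 0.02 − 3.39 × 10^-6 = 2.00 × 10^-2 M
Ka = [H+][A-]/[HA] = (3.39 × 10^-6)² / 2.00 × 10^-2 = 5.7 × 10^-10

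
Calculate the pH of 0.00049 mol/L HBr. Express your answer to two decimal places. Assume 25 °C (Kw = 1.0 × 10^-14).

HBr is a strong acid and dissociates completely, so [H+] = 0.00049 M.
pH = -log(0.00049) = 3.31

pH = 3.31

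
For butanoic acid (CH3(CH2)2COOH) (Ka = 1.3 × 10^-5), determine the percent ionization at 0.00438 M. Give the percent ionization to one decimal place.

5.3%

CH3(CH2)2COOH ⇌ CH3(CH2)2COO- + H+; let x = [H+] at equilibrium.
Ka = x²/(C₀ − x); solving the quadratic gives x = 2.32 × 10^-4 M.
% ionization = x/C₀ × 100% = 2.32 × 10^-4/0.00438 × 100% = 5.3%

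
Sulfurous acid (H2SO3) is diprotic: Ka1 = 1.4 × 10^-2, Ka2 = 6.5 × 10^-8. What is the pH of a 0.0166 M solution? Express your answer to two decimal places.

pH = 2.01

Since Ka1 ≫ Ka2, the first ionization dominates [H+].
Ka1 = x²/(0.0166 − x) = 1.4 × 10^-2
Solving the quadratic: x = (−Ka1 + √(Ka1² + 4·Ka1·C₀))/2 = 9.77 × 10^-3 M
pH = −log(9.77 × 10^-3) = 2.01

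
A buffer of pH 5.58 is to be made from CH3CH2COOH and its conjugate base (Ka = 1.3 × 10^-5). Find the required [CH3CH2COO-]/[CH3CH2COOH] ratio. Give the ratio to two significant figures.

pKa = -log(1.3 × 10^-5) = 4.886
pH = pKa + log(r) ⇒ log(r) = 5.58 − 4.886 = +0.694
r = [CH3CH2COO-]/[CH3CH2COOH] = 10^(+0.694) = 4.94

ratio = 4.9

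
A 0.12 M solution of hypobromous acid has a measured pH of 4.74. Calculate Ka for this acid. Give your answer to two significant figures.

Ka = 2.8 × 10^-9

[H+] = 10^(-4.74) = 1.82 × 10^-5 M
At equilibrium [HA] = 0.12 − 1.82 × 10^-5 = 1.20 × 10^-1 M
Ka = [H+][A-]/[HA] = (1.82 × 10^-5)² / 1.20 × 10^-1 = 2.8 × 10^-9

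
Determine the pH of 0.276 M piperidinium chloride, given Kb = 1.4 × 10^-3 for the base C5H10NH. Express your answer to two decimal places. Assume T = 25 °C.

pH = 5.85

C5H10NH2+ is the conjugate acid of the weak base C5H10NH.
Ka = Kw/Kb = 1.0×10^-14 / 1.4 × 10^-3 = 7.14 × 10^-12
Let x = [H+] at equilibrium. Ka = x²/(0.276 − x).
Neglecting x in the denominator: x = √(7.14 × 10^-12 × 0.276) = 1.40 × 10^-6 M
Check: 0.00051% ionized — well under 5%, approximation valid.
pH = −log(1.40 × 10^-6) = 5.85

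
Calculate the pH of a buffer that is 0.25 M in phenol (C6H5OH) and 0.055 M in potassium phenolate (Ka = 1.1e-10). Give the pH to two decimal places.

pKa = −log(1.1 × 10^-10) = 9.959
Using pH = pKa + log([base]/[acid]) with [base]/[acid] = 0.055/0.25:
pH = 9.959 + (-0.658) = 9.30

pH = 9.30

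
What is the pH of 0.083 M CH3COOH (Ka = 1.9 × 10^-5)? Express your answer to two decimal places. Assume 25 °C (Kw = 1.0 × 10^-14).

CH3COOH ⇌ CH3COO- + H+
Let x = [H+] at equilibrium. Ka = x²/(0.083 − x).
Assume x ≪ 0.083: x ≈ √(1.9 × 10^-5 × 0.083) = 1.26 × 10^-3 M
(x/C₀ = 1.5% < 5%, so the approximation holds.)
pH = −log[H+] = −log(1.26 × 10^-3) = 2.90

pH = 2.90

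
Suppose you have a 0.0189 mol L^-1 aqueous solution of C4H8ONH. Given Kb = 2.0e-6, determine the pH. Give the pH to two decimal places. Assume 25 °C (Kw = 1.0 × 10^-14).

pH = 10.29

C4H8ONH + H2O ⇌ C4H8ONH2+ + OH-
From the ICE table, Kb = [OH-]²/(0.0189 − [OH-]) = 2.0 × 10^-6.
Neglecting [OH-] in the denominator: [OH-] = √(2.0 × 10^-6 × 0.0189) = 1.94 × 10^-4 M
pOH = 3.71, so pH = 14.00 − pOH = 10.29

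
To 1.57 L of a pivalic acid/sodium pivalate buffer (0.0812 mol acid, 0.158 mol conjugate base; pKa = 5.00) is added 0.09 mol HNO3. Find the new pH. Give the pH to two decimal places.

After neutralization: n((CH3)3CCOOH) = 0.171 mol, n((CH3)3CCOO-) = 0.068 mol.
pH = pKa + log(n_(CH3)3CCOO-/n_(CH3)3CCOOH) = 5.00 + log(0.068/0.171) = 5.00 + (-0.400)

pH = 4.60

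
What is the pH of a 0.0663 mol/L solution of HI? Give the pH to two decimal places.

pH = 1.18

HI is a strong acid and dissociates completely, so [H+] = 0.0663 M.
pH = -log(0.0663) = 1.18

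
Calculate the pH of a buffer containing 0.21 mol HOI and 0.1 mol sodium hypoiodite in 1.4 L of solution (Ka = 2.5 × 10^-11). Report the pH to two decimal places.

pKa = −log(2.5 × 10^-11) = 10.602
Henderson–Hasselbalch: pH = pKa + log([OI-]/[HOI]) = 10.602 + log(0.1/0.21)
pH = 10.602 + (-0.322) = 10.28

pH = 10.28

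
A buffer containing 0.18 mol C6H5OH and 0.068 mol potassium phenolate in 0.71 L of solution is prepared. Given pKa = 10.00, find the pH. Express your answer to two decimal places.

pH = pKa + log([A⁻]/[HA]) = 10.00 + log(0.068/0.18)
pH = 10.00 + (-0.423) = 9.58

pH = 9.58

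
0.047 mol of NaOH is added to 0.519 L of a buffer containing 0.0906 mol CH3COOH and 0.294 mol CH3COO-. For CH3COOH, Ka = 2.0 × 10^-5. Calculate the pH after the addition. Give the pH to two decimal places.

pH = 5.59

After neutralization: n(CH3COOH) = 0.0436 mol, n(CH3COO-) = 0.341 mol.
pKa = −log(2.0 × 10^-5) = 4.699
Henderson–Hasselbalch with mole ratio 0.341/0.0436: pH = 4.699 + (+0.893)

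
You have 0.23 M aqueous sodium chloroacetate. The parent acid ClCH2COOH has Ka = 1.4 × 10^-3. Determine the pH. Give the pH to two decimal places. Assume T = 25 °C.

ClCH2COO- is the conjugate base of the weak acid ClCH2COOH.
Kb = Kw/Ka = 1.0×10^-14 / 1.4 × 10^-3 = 7.14 × 10^-12
From the ICE table, Kb = [OH-]²/(0.23 − [OH-]) = 7.14 × 10^-12.
Neglecting [OH-] in the denominator: [OH-] = √(7.14 × 10^-12 × 0.23) = 1.28 × 10^-6 M
Check: 0.00056% ionized — well under 5%, approximation valid.
pOH = −log(1.28 × 10^-6) = 5.89; pH = 14.00 − 5.89 = 8.11

pH = 8.11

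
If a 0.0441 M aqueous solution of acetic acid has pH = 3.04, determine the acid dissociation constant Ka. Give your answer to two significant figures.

Ka = 1.9 × 10^-5

[H+] = 10^(-3.04) = 9.12 × 10^-4 M
At equilibrium [HA] = 0.0441 − 9.12 × 10^-4 = 4.32 × 10^-2 M
Ka = [H+][A-]/[HA] = (9.12 × 10^-4)² / 4.32 × 10^-2 = 1.9 × 10^-5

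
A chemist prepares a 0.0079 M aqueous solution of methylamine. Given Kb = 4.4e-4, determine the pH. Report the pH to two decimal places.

CH3NH2 + H2O ⇌ CH3NH3+ + OH-
Kb = [OH-]²/(0.0079 − [OH-]) = 4.4 × 10^-4
The 5% rule fails; solving [OH-]² + Kb·[OH-] − Kb·C₀ = 0 exactly:
[OH-] = (−Kb + √(Kb² + 4·Kb·C₀))/2 = 1.66 × 10^-3 M
pOH = 2.78, so pH = 14.00 − pOH = 11.22

pH = 11.22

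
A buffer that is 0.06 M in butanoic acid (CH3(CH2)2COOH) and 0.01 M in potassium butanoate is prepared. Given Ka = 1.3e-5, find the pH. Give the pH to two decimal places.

pKa = −log(1.3 × 10^-5) = 4.886
Using pH = pKa + log([base]/[acid]) with [base]/[acid] = 0.01/0.06:
pH = 4.886 + (-0.778) = 4.11

pH = 4.11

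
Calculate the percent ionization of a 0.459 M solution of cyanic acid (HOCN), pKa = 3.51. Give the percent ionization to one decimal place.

2.6%

HOCN ⇌ OCN- + H+; let x = [H+] at equilibrium.
Ka = 10^(−3.51) = 3.09 × 10^-4
x ≈ √(Ka·C₀) = √(3.09 × 10^-4 × 0.459) = 1.19 × 10^-2 M
Fraction ionized = 1.19 × 10^-2 / 0.459 = 0.0259 → 2.6%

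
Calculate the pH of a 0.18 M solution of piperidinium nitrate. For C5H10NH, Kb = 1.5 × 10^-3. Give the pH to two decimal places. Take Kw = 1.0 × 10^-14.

C5H10NH2+ is the conjugate acid of the weak base C5H10NH.
Ka = Kw/Kb = 1.0×10^-14 / 1.5 × 10^-3 = 6.67 × 10^-12
From the ICE table, Ka = [H+]²/(0.18 − [H+]) = 6.67 × 10^-12.
Neglecting [H+] in the denominator: [H+] = √(6.67 × 10^-12 × 0.18) = 1.10 × 10^-6 M
Check: 0.00061% ionized — well under 5%, approximation valid.
pH = −log[H+] = −log(1.10 × 10^-6) = 5.96

pH = 5.96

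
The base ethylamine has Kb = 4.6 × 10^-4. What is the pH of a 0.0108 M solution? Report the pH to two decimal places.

C2H5NH2 + H2O ⇌ C2H5NH3+ + OH-
Let x = [OH-] at equilibrium. Kb = x²/(0.0108 − x).
The 5% rule fails; solving x² + Kb·x − Kb·C₀ = 0 exactly:
x = [−0.00046 + √(0.00046² + 1.99e-05)]/2 = 2.01 × 10^-3 M
pOH = 2.70, so pH = 14.00 − pOH = 11.30

pH = 11.30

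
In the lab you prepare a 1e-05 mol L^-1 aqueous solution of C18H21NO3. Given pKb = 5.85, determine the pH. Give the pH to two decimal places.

C18H21NO3 + H2O ⇌ C18H22NO3+ + OH-
Kb = 10^(−5.85) = 1.41 × 10^-6
From the ICE table, Kb = x²/(1e-05 − x) = 1.41 × 10^-6.
x is not negligible relative to C₀; solve x² + 1.41e-06·x − 1.41e-11 = 0.
x = [−1.41e-06 + √(1.41e-06² + 5.64e-11)]/2 = 3.12 × 10^-6 M
pOH = −log(3.12 × 10^-6) = 5.51; pH = 14.00 − 5.51 = 8.49

pH = 8.49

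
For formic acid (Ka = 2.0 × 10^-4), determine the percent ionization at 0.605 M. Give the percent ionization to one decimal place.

1.8%

HCOOH ⇌ HCOO- + H+; let x = [H+] at equilibrium.
x ≈ √(Ka·C₀) = √(2.0 × 10^-4 × 0.605) = 1.10 × 10^-2 M
% ionization = x/C₀ × 100% = 1.10 × 10^-2/0.605 × 100% = 1.8%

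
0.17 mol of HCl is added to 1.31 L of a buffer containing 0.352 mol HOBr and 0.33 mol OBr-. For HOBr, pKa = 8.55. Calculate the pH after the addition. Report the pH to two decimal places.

pH = 8.04

Added H+ converts OBr- to HOBr: HOBr → 0.522 mol, OBr- → 0.16 mol.
pH = pKa + log(n_OBr-/n_HOBr) = 8.55 + log(0.16/0.522) = 8.55 + (-0.514)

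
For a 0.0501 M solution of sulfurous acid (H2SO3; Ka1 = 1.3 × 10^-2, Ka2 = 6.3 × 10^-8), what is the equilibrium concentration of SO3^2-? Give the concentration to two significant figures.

6.3 × 10^-8 M

First ionization gives [H+] ≈ [HSO3-] = 1.98 × 10^-2 M.
Second step: Ka2 = [H+][SO3^2-]/[HSO3-] ≈ [SO3^2-] (since [H+] ≈ [HSO3-]).
So [SO3^2-] ≈ Ka2.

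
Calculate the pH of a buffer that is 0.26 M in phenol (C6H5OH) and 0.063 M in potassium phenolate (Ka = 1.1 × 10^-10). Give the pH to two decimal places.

pKa = −log(1.1 × 10^-10) = 9.959
Using pH = pKa + log([base]/[acid]) with [base]/[acid] = 0.063/0.26:
pH = 9.959 + (-0.616) = 9.34

pH = 9.34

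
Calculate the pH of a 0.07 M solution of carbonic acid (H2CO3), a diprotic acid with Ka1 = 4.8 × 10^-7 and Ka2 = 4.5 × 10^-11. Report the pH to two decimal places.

Since Ka1 ≫ Ka2, the first ionization dominates [H+].
Ka1 = x²/(0.07 − x) = 4.8 × 10^-7
x ≈ √(4.8 × 10^-7 × 0.07) = 1.83 × 10^-4 M
pH = −log(1.83 × 10^-4) = 3.74

pH = 3.74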